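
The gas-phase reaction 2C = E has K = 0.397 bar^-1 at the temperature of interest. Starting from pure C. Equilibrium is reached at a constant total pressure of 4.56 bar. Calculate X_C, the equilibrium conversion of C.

X = 0.652

Basis: 1 mol C initially; let X = conversion of C. Extent ξ = 0.5X.
Species balance: n_C = 1 − X; n_E = 0.5X.
Summing: n_T = 1 − 0.5X.
Mole fractions y_i = n_i/n_T; K = p_E / (p_C^2) with p_i = y_i·P.
This yields a degree-2 equation in X; solving on (0,1), X = 0.652.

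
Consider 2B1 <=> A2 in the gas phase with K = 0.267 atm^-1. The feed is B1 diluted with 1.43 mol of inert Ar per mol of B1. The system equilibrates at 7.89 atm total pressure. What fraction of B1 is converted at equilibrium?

X = 0.494

Let X = conversion of B1 (basis 1 mol B1); extent of reaction ξ = 0.5X.
Species balance: n_B1 = 1 − X; n_A2 = 0.5X; n_I = 1.43 (inert).
Summing: n_T = 2.43 − 0.5X.
y_i = n_i/n_T, p_i = y_i·P. K = p_A2 / (p_B1^2).
Equating to 0.267 atm^-1 and solving on 0 < X < 1: X = 0.494.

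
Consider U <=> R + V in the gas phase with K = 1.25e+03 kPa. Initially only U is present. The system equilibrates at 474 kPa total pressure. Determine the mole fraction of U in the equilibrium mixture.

y_U = 0.080

Let X = conversion of U (basis 1 mol U); extent of reaction ξ = X.
Moles: n_U = 1 − X; n_R = X; n_V = X.
n_T = Σnᵢ = 1 + X.
y_i = n_i/n_T, p_i = y_i·P. K = p_R p_V / (p_U).
This yields a degree-2 equation in X; solving on (0,1), X = 0.852.
Then n_U = 0.148, n_T = 1.85, so y_U = 0.080.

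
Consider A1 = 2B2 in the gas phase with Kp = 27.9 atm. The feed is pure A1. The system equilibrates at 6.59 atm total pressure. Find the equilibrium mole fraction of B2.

Let X = conversion of A1 (basis 1 mol A1); extent of reaction ξ = X.
Moles: n_A1 = 1 − X; n_B2 = 2X.
Summing: n_T = 1 + X.
Mole fractions y_i = n_i/n_T; Kp = p_B2^2 / (p_A1) with p_i = y_i·P.
Substituting and setting equal to 27.9 atm gives a polynomial in X; the root in (0,1) is X = 0.717.
Then n_B2 = 1.43, n_T = 1.72, so y_B2 = 0.835.

y_B2 = 0.835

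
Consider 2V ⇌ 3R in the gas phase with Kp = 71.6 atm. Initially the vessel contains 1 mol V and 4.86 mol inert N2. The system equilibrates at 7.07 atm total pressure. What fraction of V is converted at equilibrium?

X = 0.827

Take 1 mol V as basis and let X be its fractional conversion, so ξ = 0.5X.
Species balance: n_V = 1 − X; n_R = 1.5X; n_I = 4.86 (inert).
Total moles n_T = 5.86 + 0.5X.
y_i = n_i/n_T, p_i = y_i·P. Kp = p_R^3 / (p_V^2).
This yields a degree-3 equation in X; solving on (0,1), X = 0.827.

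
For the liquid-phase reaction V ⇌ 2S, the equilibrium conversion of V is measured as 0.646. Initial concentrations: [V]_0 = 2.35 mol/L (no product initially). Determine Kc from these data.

Let X = conversion of V.
Concentrations: [V] = 2.35 − 2.35X; [S] = 4.7X.
At X = 0.646: [V] = 0.832, [S] = 3.04.
Kc = [S]^2 / ([V]) = 11.1 mol/L.

Kc = 11.1 mol/L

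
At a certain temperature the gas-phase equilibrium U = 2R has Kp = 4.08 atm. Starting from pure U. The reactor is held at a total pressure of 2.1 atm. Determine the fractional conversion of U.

Basis: 1 mol U initially; let X = conversion of U. Extent ξ = X.
Species balance: n_U = 1 − X; n_R = 2X.
Total moles n_T = 1 + X.
y_i = n_i/n_T, p_i = y_i·P. Kp = p_R^2 / (p_U).
Setting this equal to 4.08 atm and taking the physical root (0 < X < 1) gives X = 0.572.

X = 0.572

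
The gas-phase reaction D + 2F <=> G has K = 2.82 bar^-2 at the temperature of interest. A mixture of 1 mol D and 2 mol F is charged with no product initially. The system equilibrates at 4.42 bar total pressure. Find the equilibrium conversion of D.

Let X = conversion of D (basis 1 mol D); extent of reaction ξ = X.
Mole table: n_D = 1 − X; n_F = 2 − 2X; n_G = X.
Summing: n_T = 3 − 2X.
Mole fractions y_i = n_i/n_T; K = p_G / (p_D p_F^2) with p_i = y_i·P.
Setting this equal to 2.82 bar^-2 and taking the physical root (0 < X < 1) gives X = 0.809.

X = 0.809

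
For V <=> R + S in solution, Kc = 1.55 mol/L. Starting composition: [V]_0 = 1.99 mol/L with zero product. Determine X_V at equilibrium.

Let X = conversion of V; extent ξ = 1.99·X mol/L.
Concentrations: [V] = 1.99 − 1.99X; [R] = 1.99X; [S] = 1.99X.
Kc = [R] [S] / ([V]).
Setting equal to 1.55 and solving for X on (0,1) gives X = 0.575.

X = 0.575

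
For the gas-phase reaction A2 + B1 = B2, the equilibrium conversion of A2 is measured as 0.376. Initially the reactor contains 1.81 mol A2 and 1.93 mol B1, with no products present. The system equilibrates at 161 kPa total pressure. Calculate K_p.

Take 1.81 mol A2 as basis and let X be its fractional conversion, so ξ = 1.81X.
At extent ξ: n_A2 = 1.81 − 1.81X; n_B1 = 1.93 − 1.81X; n_B2 = 1.81X.
n_T = Σnᵢ = 3.74 − 1.81X.
At X = 0.376: n_A2 = 1.13, n_B1 = 1.25, n_B2 = 0.681, n_T = 3.06.
p_i = (n_i/n_T)·P. K_p = p_B2 / (p_A2 p_B1) = 0.00916 kPa^-1.

K_p = 0.00916 kPa^-1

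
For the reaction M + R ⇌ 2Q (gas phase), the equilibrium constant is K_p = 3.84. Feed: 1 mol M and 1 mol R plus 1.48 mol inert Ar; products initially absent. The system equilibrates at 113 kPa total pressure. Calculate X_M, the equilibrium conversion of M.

X = 0.495

Basis: 1 mol M initially; let X = conversion of M. Extent ξ = X.
At extent ξ: n_M = 1 − X; n_R = 1 − X; n_Q = 2X; n_I = 1.48 (inert).
Total moles n_T = 3.48 (Δν = 0, constant).
With p_i = (n_i/n_T)P, K_p = p_Q^2 / (p_M p_R).
Substituting and setting equal to 3.84 gives a polynomial in X; the root in (0,1) is X = 0.495.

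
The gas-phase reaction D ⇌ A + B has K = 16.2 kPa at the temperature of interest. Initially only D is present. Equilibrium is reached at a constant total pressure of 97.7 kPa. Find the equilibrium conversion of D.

X = 0.377

Basis: 1 mol D initially; let X = conversion of D. Extent ξ = X.
Mole table: n_D = 1 − X; n_A = X; n_B = X.
Total moles n_T = 1 + X.
With p_i = (n_i/n_T)P, K = p_A p_B / (p_D).
Setting this equal to 16.2 kPa and taking the physical root (0 < X < 1) gives X = 0.377.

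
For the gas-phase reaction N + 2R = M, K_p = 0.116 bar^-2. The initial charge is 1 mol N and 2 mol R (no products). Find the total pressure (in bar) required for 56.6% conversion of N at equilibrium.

Take 1 mol N as basis and let X be its fractional conversion, so ξ = X.
Moles: n_N = 1 − X; n_R = 2 − 2X; n_M = X.
Summing: n_T = 3 − 2X.
K_p = p_M / (p_N p_R^2) with p_i = (n_i/n_T)·P.
At X = 0.566: the mole-fraction product g(X) = Π y_i^ν_i = 6.04. Since K_p = g(X)·P^{-2}, P = (g/K_p)^(1/2) = (6.04/0.116)^(1/2) = 7.22 bar.

P = 7.22 bar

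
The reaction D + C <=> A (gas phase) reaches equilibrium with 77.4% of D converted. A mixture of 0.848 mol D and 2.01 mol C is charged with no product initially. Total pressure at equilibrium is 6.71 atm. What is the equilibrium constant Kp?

Kp = 0.83 atm^-1

Take 0.848 mol D as basis and let X be its fractional conversion, so ξ = 0.848X.
Mole table: n_D = 0.848 − 0.848X; n_C = 2.01 − 0.848X; n_A = 0.848X.
Summing: n_T = 2.86 − 0.848X.
At X = 0.774: n_D = 0.192, n_C = 1.35, n_A = 0.656, n_T = 2.2.
p_i = (n_i/n_T)·P. Kp = p_A / (p_D p_C) = 0.83 atm^-1.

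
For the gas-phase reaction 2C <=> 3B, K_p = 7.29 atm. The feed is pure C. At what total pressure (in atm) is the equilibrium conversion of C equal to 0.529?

Let X = conversion of C (basis 1 mol C); extent of reaction ξ = 0.5X.
Species balance: n_C = 1 − X; n_B = 1.5X.
Total moles n_T = 1 + 0.5X.
K_p = p_B^3 / (p_C^2) with p_i = (n_i/n_T)·P.
At X = 0.529: the mole-fraction product g(X) = Π y_i^ν_i = 1.781. Since K_p = g(X)·P^{1}, P = (K_p/g)^(1/1) = (7.29/1.781)^(1/1) = 4.09 atm.

P = 4.09 atm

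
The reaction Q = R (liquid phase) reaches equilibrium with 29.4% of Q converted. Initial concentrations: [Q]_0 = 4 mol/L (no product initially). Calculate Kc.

Let X = conversion of Q.
Concentrations: [Q] = 4 − 4X; [R] = 4X.
At X = 0.294: [Q] = 2.82, [R] = 1.18.
Kc = [R] / ([Q]) = 0.416.

Kc = 0.416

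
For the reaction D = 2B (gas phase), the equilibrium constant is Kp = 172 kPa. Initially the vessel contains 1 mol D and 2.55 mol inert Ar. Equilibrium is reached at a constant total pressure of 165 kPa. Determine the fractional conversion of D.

X = 0.633

Basis: 1 mol D initially; let X = conversion of D. Extent ξ = X.
Moles: n_D = 1 − X; n_B = 2X; n_I = 2.55 (inert).
Total moles n_T = 3.55 + X.
y_i = n_i/n_T, p_i = y_i·P. Kp = p_B^2 / (p_D).
This yields a degree-2 equation in X; solving on (0,1), X = 0.633.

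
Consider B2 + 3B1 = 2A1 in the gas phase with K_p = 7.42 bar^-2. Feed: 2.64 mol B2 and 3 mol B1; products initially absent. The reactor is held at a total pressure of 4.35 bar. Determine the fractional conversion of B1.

Let X = conversion of B1 (basis 3 mol B1); extent of reaction ξ = X.
Moles: n_B2 = 2.64 − X; n_B1 = 3 − 3X; n_A1 = 2X.
Summing: n_T = 5.64 − 2X.
Mole fractions y_i = n_i/n_T; K_p = p_A1^2 / (p_B2 p_B1^3) with p_i = y_i·P.
Equating to 7.42 bar^-2 and solving on 0 < X < 1: X = 0.816.

X = 0.816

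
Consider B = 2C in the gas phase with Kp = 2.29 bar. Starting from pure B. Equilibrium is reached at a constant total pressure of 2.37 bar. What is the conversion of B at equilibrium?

X = 0.441

Take 1 mol B as basis and let X be its fractional conversion, so ξ = X.
Species balance: n_B = 1 − X; n_C = 2X.
n_T = Σnᵢ = 1 + X.
With p_i = (n_i/n_T)P, Kp = p_C^2 / (p_B).
Substituting and setting equal to 2.29 bar gives a polynomial in X; the root in (0,1) is X = 0.441.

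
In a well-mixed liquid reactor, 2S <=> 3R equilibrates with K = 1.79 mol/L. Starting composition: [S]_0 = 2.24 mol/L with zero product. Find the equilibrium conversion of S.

Let X = conversion of S; extent ξ = 2.24X/2 mol/L.
Concentrations: [S] = 2.24 − 2.24X; [R] = 3.36X.
K = [R]^3 / ([S]^2).
This equals 1.79 at X = 0.427 (the root in 0 < X < 1).

X = 0.427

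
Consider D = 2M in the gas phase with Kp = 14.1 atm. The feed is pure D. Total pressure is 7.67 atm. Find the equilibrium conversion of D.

X = 0.561

Take 1 mol D as basis and let X be its fractional conversion, so ξ = X.
At extent ξ: n_D = 1 − X; n_M = 2X.
Total moles n_T = 1 + X.
y_i = n_i/n_T, p_i = y_i·P. Kp = p_M^2 / (p_D).
Equating to 14.1 atm and solving on 0 < X < 1: X = 0.561.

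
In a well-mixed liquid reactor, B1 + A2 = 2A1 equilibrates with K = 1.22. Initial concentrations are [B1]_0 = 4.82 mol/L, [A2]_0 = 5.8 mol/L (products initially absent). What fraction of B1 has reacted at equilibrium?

Let X = conversion of B1; extent ξ = 4.82·X mol/L.
Concentrations: [B1] = 4.82 − 4.82X; [A2] = 5.8 − 4.82X; [A1] = 9.64X.
K = [A1]^2 / ([B1] [A2]).
Solving K = 1.22 for X ∈ (0,1): X = 0.389.

X = 0.389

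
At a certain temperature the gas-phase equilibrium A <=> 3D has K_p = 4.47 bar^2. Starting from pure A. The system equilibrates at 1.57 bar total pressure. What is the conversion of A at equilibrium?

X = 0.512

Let X = conversion of A (basis 1 mol A); extent of reaction ξ = X.
At extent ξ: n_A = 1 − X; n_D = 3X.
Summing: n_T = 1 + 2X.
y_i = n_i/n_T, p_i = y_i·P. K_p = p_D^3 / (p_A).
Substituting and setting equal to 4.47 bar^2 gives a polynomial in X; the root in (0,1) is X = 0.512.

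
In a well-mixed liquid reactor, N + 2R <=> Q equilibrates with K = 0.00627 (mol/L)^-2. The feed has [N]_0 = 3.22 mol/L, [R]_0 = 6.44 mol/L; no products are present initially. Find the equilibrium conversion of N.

Let X = conversion of N; extent ξ = 3.22·X mol/L.
Concentrations: [N] = 3.22 − 3.22X; [R] = 6.44 − 6.44X; [Q] = 3.22X.
K = [Q] / ([N] [R]^2).
Solving K = 0.00627 for X ∈ (0,1): X = 0.156.

X = 0.156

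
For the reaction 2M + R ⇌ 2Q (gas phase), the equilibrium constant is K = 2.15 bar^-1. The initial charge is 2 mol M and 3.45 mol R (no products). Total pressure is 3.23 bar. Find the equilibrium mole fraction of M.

y_M = 0.139

Basis: 2 mol M initially; let X = conversion of M. Extent ξ = X.
Species balance: n_M = 2 − 2X; n_R = 3.45 − X; n_Q = 2X.
Total moles n_T = 5.45 − X.
With p_i = (n_i/n_T)P, K = p_Q^2 / (p_M^2 p_R).
This yields a degree-3 equation in X; solving on (0,1), X = 0.668.
Then n_M = 0.664, n_T = 4.78, so y_M = 0.139.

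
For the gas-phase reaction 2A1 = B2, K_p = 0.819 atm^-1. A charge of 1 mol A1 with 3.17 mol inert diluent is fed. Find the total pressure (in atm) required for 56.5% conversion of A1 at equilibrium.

Let X = conversion of A1 (basis 1 mol A1); extent of reaction ξ = 0.5X.
Moles: n_A1 = 1 − X; n_B2 = 0.5X; n_I = 3.17 (inert).
Summing: n_T = 4.17 − 0.5X.
K_p = p_B2 / (p_A1^2) with p_i = (n_i/n_T)·P.
At X = 0.565: the mole-fraction product g(X) = Π y_i^ν_i = 5.804. Since K_p = g(X)·P^{-1}, P = (g/K_p)^(1/1) = (5.804/0.819)^(1/1) = 7.09 atm.

P = 7.09 atm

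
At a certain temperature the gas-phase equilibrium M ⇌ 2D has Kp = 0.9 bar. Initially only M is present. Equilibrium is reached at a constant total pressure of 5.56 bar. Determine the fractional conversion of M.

X = 0.197

Take 1 mol M as basis and let X be its fractional conversion, so ξ = X.
At extent ξ: n_M = 1 − X; n_D = 2X.
Total moles n_T = 1 + X.
Mole fractions y_i = n_i/n_T; Kp = p_D^2 / (p_M) with p_i = y_i·P.
Substituting and setting equal to 0.9 bar gives a polynomial in X; the root in (0,1) is X = 0.197.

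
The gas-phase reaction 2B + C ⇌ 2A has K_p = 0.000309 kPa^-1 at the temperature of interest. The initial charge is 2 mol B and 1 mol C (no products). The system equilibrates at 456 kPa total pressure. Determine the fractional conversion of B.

X = 0.169

Basis: 2 mol B initially; let X = conversion of B. Extent ξ = X.
At extent ξ: n_B = 2 − 2X; n_C = 1 − X; n_A = 2X.
Total moles n_T = 3 − X.
y_i = n_i/n_T, p_i = y_i·P. K_p = p_A^2 / (p_B^2 p_C).
This yields a degree-3 equation in X; solving on (0,1), X = 0.169.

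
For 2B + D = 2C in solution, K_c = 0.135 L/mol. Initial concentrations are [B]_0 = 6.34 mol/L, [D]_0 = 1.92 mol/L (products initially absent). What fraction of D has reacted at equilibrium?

X = 0.452

Let X = conversion of D; extent ξ = 1.92·X mol/L.
Concentrations: [B] = 6.34 − 3.84X; [D] = 1.92 − 1.92X; [C] = 3.84X.
K_c = [C]^2 / ([B]^2 [D]).
Setting equal to 0.135 and solving for X on (0,1) gives X = 0.452.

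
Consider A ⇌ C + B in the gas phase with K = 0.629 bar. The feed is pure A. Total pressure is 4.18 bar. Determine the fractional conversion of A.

X = 0.362

Take 1 mol A as basis and let X be its fractional conversion, so ξ = X.
Species balance: n_A = 1 − X; n_C = X; n_B = X.
Summing: n_T = 1 + X.
With p_i = (n_i/n_T)P, K = p_C p_B / (p_A).
Substituting and setting equal to 0.629 bar gives a polynomial in X; the root in (0,1) is X = 0.362.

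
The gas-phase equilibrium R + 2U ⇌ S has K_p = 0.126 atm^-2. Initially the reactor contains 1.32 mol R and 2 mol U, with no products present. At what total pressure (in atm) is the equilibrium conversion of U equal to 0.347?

P = 3.38 atm

Let X = conversion of U (basis 2 mol U); extent of reaction ξ = X.
Mole table: n_R = 1.32 − X; n_U = 2 − 2X; n_S = X.
Total moles n_T = 3.32 − 2X.
K_p = p_S / (p_R p_U^2) with p_i = (n_i/n_T)·P.
At X = 0.347: the mole-fraction product g(X) = Π y_i^ν_i = 1.442. Since K_p = g(X)·P^{-2}, P = (g/K_p)^(1/2) = (1.442/0.126)^(1/2) = 3.38 atm.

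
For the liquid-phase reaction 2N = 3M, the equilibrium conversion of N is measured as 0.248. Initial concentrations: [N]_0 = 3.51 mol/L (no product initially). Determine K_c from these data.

Let X = conversion of N.
Concentrations: [N] = 3.51 − 3.51X; [M] = 5.26X.
At X = 0.248: [N] = 2.64, [M] = 1.31.
K_c = [M]^3 / ([N]^2) = 0.32 mol/L.

K_c = 0.32 mol/L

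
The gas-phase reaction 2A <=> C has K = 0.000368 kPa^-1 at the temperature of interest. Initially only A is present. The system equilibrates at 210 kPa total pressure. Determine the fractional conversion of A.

X = 0.126

Take 1 mol A as basis and let X be its fractional conversion, so ξ = 0.5X.
Species balance: n_A = 1 − X; n_C = 0.5X.
Summing: n_T = 1 − 0.5X.
Mole fractions y_i = n_i/n_T; K = p_C / (p_A^2) with p_i = y_i·P.
This yields a degree-2 equation in X; solving on (0,1), X = 0.126.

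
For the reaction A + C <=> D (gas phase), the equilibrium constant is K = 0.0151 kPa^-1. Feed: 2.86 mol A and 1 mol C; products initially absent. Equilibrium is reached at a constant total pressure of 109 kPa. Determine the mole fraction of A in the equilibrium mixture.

y_A = 0.699

Basis: 1 mol C initially; let X = conversion of C. Extent ξ = X.
Moles: n_A = 2.86 − X; n_C = 1 − X; n_D = X.
Total moles n_T = 3.86 − X.
Mole fractions y_i = n_i/n_T; K = p_D / (p_A p_C) with p_i = y_i·P.
This yields a degree-2 equation in X; solving on (0,1), X = 0.535.
Then n_A = 2.32, n_T = 3.32, so y_A = 0.699.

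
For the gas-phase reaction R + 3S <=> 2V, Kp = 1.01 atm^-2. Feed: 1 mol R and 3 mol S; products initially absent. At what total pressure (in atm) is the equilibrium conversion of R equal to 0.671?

Let X = conversion of R (basis 1 mol R); extent of reaction ξ = X.
At extent ξ: n_R = 1 − X; n_S = 3 − 3X; n_V = 2X.
Total moles n_T = 4 − 2X.
Kp = p_V^2 / (p_R p_S^3) with p_i = (n_i/n_T)·P.
At X = 0.671: the mole-fraction product g(X) = Π y_i^ν_i = 40.22. Since Kp = g(X)·P^{-2}, P = (g/Kp)^(1/2) = (40.22/1.01)^(1/2) = 6.31 atm.

P = 6.31 atm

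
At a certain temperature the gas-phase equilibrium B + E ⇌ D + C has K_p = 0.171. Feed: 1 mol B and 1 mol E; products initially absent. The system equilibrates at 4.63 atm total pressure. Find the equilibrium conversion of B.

Take 1 mol B as basis and let X be its fractional conversion, so ξ = X.
Moles: n_B = 1 − X; n_E = 1 − X; n_D = X; n_C = X.
Total moles n_T = 2 (Δν = 0, constant).
With p_i = (n_i/n_T)P, K_p = p_D p_C / (p_B p_E).
Setting this equal to 0.171 and taking the physical root (0 < X < 1) gives X = 0.293.

X = 0.293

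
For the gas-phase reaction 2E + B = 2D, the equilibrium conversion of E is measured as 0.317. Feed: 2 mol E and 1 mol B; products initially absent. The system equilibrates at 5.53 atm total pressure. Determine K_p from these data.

K_p = 0.153 atm^-1

Let X = conversion of E (basis 2 mol E); extent of reaction ξ = X.
Mole table: n_E = 2 − 2X; n_B = 1 − X; n_D = 2X.
n_T = Σnᵢ = 3 − X.
At X = 0.317: n_E = 1.37, n_B = 0.683, n_D = 0.634, n_T = 2.68.
p_i = (n_i/n_T)·P. K_p = p_D^2 / (p_E^2 p_B) = 0.153 atm^-1.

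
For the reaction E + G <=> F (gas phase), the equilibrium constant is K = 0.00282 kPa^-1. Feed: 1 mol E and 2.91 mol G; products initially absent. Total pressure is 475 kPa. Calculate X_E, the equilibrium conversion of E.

Take 1 mol E as basis and let X be its fractional conversion, so ξ = X.
Moles: n_E = 1 − X; n_G = 2.91 − X; n_F = X.
Total moles n_T = 3.91 − X.
y_i = n_i/n_T, p_i = y_i·P. K = p_F / (p_E p_G).
Setting this equal to 0.00282 kPa^-1 and taking the physical root (0 < X < 1) gives X = 0.487.

X = 0.487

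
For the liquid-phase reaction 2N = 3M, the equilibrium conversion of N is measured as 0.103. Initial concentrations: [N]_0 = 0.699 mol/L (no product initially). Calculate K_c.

K_c = 0.0032 mol/L

Let X = conversion of N.
Concentrations: [N] = 0.699 − 0.699X; [M] = 1.05X.
At X = 0.103: [N] = 0.627, [M] = 0.108.
K_c = [M]^3 / ([N]^2) = 0.0032 mol/L.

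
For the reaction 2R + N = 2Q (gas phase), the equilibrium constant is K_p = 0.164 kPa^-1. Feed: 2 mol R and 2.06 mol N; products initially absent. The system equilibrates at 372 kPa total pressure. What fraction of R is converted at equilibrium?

Take 2 mol R as basis and let X be its fractional conversion, so ξ = X.
At extent ξ: n_R = 2 − 2X; n_N = 2.06 − X; n_Q = 2X.
n_T = Σnᵢ = 4.06 − X.
y_i = n_i/n_T, p_i = y_i·P. K_p = p_Q^2 / (p_R^2 p_N).
This yields a degree-3 equation in X; solving on (0,1), X = 0.828.

X = 0.828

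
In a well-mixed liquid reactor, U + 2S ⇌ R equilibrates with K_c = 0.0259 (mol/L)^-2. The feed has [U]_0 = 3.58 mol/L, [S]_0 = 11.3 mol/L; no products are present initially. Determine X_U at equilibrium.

Let X = conversion of U; extent ξ = 3.58·X mol/L.
Concentrations: [U] = 3.58 − 3.58X; [S] = 11.3 − 7.16X; [R] = 3.58X.
K_c = [R] / ([U] [S]^2).
Solving K_c = 0.0259 for X ∈ (0,1): X = 0.573.

X = 0.573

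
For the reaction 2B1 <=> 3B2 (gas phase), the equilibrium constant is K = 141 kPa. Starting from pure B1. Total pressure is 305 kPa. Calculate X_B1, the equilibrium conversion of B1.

X = 0.393

Let X = conversion of B1 (basis 1 mol B1); extent of reaction ξ = 0.5X.
Moles: n_B1 = 1 − X; n_B2 = 1.5X.
Summing: n_T = 1 + 0.5X.
Mole fractions y_i = n_i/n_T; K = p_B2^3 / (p_B1^2) with p_i = y_i·P.
Substituting and setting equal to 141 kPa gives a polynomial in X; the root in (0,1) is X = 0.393.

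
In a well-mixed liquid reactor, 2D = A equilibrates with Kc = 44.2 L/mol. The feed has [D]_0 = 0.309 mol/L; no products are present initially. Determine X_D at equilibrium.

X = 0.826

Let X = conversion of D; extent ξ = 0.309X/2 mol/L.
Concentrations: [D] = 0.309 − 0.309X; [A] = 0.154X.
Kc = [A] / ([D]^2).
This equals 44.2 at X = 0.826 (the root in 0 < X < 1).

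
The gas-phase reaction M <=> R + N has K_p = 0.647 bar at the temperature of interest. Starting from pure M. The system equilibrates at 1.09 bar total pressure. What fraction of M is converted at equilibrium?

X = 0.610

Let X = conversion of M (basis 1 mol M); extent of reaction ξ = X.
At extent ξ: n_M = 1 − X; n_R = X; n_N = X.
n_T = Σnᵢ = 1 + X.
With p_i = (n_i/n_T)P, K_p = p_R p_N / (p_M).
Substituting and setting equal to 0.647 bar gives a polynomial in X; the root in (0,1) is X = 0.610.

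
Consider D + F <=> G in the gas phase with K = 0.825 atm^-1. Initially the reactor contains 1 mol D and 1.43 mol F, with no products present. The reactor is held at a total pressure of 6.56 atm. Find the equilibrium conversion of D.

X = 0.696

Basis: 1 mol D initially; let X = conversion of D. Extent ξ = X.
Species balance: n_D = 1 − X; n_F = 1.43 − X; n_G = X.
Summing: n_T = 2.43 − X.
y_i = n_i/n_T, p_i = y_i·P. K = p_G / (p_D p_F).
This yields a degree-2 equation in X; solving on (0,1), X = 0.696.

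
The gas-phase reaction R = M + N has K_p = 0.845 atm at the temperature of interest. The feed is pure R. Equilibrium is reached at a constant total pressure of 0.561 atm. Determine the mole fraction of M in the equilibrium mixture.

Take 1 mol R as basis and let X be its fractional conversion, so ξ = X.
Moles: n_R = 1 − X; n_M = X; n_N = X.
Summing: n_T = 1 + X.
With p_i = (n_i/n_T)P, K_p = p_M p_N / (p_R).
This yields a degree-2 equation in X; solving on (0,1), X = 0.775.
Then n_M = 0.775, n_T = 1.78, so y_M = 0.437.

y_M = 0.437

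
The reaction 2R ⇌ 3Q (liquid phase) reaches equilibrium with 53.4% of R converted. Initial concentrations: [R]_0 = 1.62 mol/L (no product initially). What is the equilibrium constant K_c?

K_c = 3.83 mol/L

Let X = conversion of R.
Concentrations: [R] = 1.62 − 1.62X; [Q] = 2.43X.
At X = 0.534: [R] = 0.755, [Q] = 1.3.
K_c = [Q]^3 / ([R]^2) = 3.83 mol/L.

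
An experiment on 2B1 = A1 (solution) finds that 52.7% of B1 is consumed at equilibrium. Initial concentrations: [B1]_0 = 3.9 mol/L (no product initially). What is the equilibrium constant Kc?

Let X = conversion of B1.
Concentrations: [B1] = 3.9 − 3.9X; [A1] = 1.95X.
At X = 0.527: [B1] = 1.84, [A1] = 1.03.
Kc = [A1] / ([B1]^2) = 0.302 L/mol.

Kc = 0.302 L/mol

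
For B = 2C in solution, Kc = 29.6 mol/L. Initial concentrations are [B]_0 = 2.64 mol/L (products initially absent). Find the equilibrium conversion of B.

Let X = conversion of B; extent ξ = 2.64·X mol/L.
Concentrations: [B] = 2.64 − 2.64X; [C] = 5.28X.
Kc = [C]^2 / ([B]).
Setting equal to 29.6 and solving for X on (0,1) gives X = 0.782.

X = 0.782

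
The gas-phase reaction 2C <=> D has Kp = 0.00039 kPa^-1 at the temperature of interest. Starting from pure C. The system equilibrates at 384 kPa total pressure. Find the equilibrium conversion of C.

X = 0.209

Take 1 mol C as basis and let X be its fractional conversion, so ξ = 0.5X.
Moles: n_C = 1 − X; n_D = 0.5X.
Total moles n_T = 1 − 0.5X.
Mole fractions y_i = n_i/n_T; Kp = p_D / (p_C^2) with p_i = y_i·P.
Substituting and setting equal to 0.00039 kPa^-1 gives a polynomial in X; the root in (0,1) is X = 0.209.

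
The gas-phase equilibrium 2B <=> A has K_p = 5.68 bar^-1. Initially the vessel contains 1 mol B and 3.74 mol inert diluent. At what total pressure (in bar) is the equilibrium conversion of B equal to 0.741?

P = 4.25 bar

Take 1 mol B as basis and let X be its fractional conversion, so ξ = 0.5X.
Moles: n_B = 1 − X; n_A = 0.5X; n_I = 3.74 (inert).
Summing: n_T = 4.74 − 0.5X.
K_p = p_A / (p_B^2) with p_i = (n_i/n_T)·P.
At X = 0.741: the mole-fraction product g(X) = Π y_i^ν_i = 24.13. Since K_p = g(X)·P^{-1}, P = (g/K_p)^(1/1) = (24.13/5.68)^(1/1) = 4.25 bar.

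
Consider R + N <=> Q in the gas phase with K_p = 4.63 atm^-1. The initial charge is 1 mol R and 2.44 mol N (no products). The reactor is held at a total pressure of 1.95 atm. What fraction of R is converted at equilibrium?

Take 1 mol R as basis and let X be its fractional conversion, so ξ = X.
At extent ξ: n_R = 1 − X; n_N = 2.44 − X; n_Q = X.
n_T = Σnᵢ = 3.44 − X.
Mole fractions y_i = n_i/n_T; K_p = p_Q / (p_R p_N) with p_i = y_i·P.
Setting this equal to 4.63 atm^-1 and taking the physical root (0 < X < 1) gives X = 0.847.

X = 0.847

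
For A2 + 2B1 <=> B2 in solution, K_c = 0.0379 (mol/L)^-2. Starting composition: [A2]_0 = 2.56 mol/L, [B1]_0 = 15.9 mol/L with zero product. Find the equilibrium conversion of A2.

Let X = conversion of A2; extent ξ = 2.56·X mol/L.
Concentrations: [A2] = 2.56 − 2.56X; [B1] = 15.9 − 5.12X; [B2] = 2.56X.
K_c = [B2] / ([A2] [B1]^2).
Solving K_c = 0.0379 for X ∈ (0,1): X = 0.836.

X = 0.836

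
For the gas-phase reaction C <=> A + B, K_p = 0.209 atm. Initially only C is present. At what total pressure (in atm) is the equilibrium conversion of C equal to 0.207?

Basis: 1 mol C initially; let X = conversion of C. Extent ξ = X.
At extent ξ: n_C = 1 − X; n_A = X; n_B = X.
Total moles n_T = 1 + X.
K_p = p_A p_B / (p_C) with p_i = (n_i/n_T)·P.
At X = 0.207: the mole-fraction product g(X) = Π y_i^ν_i = 0.04477. Since K_p = g(X)·P^{1}, P = (K_p/g)^(1/1) = (0.209/0.04477)^(1/1) = 4.67 atm.

P = 4.67 atm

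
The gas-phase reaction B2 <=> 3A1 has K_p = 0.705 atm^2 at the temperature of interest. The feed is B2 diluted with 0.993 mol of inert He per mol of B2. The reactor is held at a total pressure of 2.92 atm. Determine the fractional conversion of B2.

X = 0.242

Let X = conversion of B2 (basis 1 mol B2); extent of reaction ξ = X.
Species balance: n_B2 = 1 − X; n_A1 = 3X; n_I = 0.993 (inert).
Summing: n_T = 1.99 + 2X.
With p_i = (n_i/n_T)P, K_p = p_A1^3 / (p_B2).
This yields a degree-3 equation in X; solving on (0,1), X = 0.242.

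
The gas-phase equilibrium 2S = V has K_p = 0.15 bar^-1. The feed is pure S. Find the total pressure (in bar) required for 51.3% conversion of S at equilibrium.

P = 5.36 bar

Basis: 1 mol S initially; let X = conversion of S. Extent ξ = 0.5X.
Mole table: n_S = 1 − X; n_V = 0.5X.
n_T = Σnᵢ = 1 − 0.5X.
K_p = p_V / (p_S^2) with p_i = (n_i/n_T)·P.
At X = 0.513: the mole-fraction product g(X) = Π y_i^ν_i = 0.8041. Since K_p = g(X)·P^{-1}, P = (g/K_p)^(1/1) = (0.8041/0.15)^(1/1) = 5.36 bar.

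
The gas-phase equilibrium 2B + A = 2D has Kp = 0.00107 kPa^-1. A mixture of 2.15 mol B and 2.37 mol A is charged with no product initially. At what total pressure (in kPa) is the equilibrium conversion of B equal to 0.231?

Let X = conversion of B (basis 2.15 mol B); extent of reaction ξ = 1.07X.
Mole table: n_B = 2.15 − 2.15X; n_A = 2.37 − 1.07X; n_D = 2.15X.
n_T = Σnᵢ = 4.52 − 1.07X.
Kp = p_D^2 / (p_B^2 p_A) with p_i = (n_i/n_T)·P.
At X = 0.231: the mole-fraction product g(X) = Π y_i^ν_i = 0.1817. Since Kp = g(X)·P^{-1}, P = (g/Kp)^(1/1) = (0.1817/0.00107)^(1/1) = 170 kPa.

P = 170 kPa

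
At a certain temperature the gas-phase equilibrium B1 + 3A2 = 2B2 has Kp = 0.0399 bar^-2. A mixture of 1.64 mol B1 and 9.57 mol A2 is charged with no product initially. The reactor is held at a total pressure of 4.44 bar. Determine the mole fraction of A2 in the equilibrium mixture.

Basis: 1.64 mol B1 initially; let X = conversion of B1. Extent ξ = 1.64X.
At extent ξ: n_B1 = 1.64 − 1.64X; n_A2 = 9.57 − 4.92X; n_B2 = 3.28X.
Summing: n_T = 11.2 − 3.28X.
y_i = n_i/n_T, p_i = y_i·P. Kp = p_B2^2 / (p_B1 p_A2^3).
Substituting and setting equal to 0.0399 bar^-2 gives a polynomial in X; the root in (0,1) is X = 0.492.
Then n_A2 = 7.15, n_T = 9.6, so y_A2 = 0.745.

y_A2 = 0.745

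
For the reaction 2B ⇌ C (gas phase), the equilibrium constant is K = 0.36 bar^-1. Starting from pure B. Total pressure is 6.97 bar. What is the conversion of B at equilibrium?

X = 0.699

Take 1 mol B as basis and let X be its fractional conversion, so ξ = 0.5X.
At extent ξ: n_B = 1 − X; n_C = 0.5X.
Total moles n_T = 1 − 0.5X.
Mole fractions y_i = n_i/n_T; K = p_C / (p_B^2) with p_i = y_i·P.
This yields a degree-2 equation in X; solving on (0,1), X = 0.699.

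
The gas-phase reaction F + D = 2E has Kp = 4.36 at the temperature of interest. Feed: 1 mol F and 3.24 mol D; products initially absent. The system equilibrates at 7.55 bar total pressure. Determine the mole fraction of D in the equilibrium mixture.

y_D = 0.581

Basis: 1 mol F initially; let X = conversion of F. Extent ξ = X.
Species balance: n_F = 1 − X; n_D = 3.24 − X; n_E = 2X.
Total moles n_T = 4.24 (Δν = 0, constant).
y_i = n_i/n_T, p_i = y_i·P. Kp = p_E^2 / (p_F p_D).
This yields a degree-2 equation in X; solving on (0,1), X = 0.776.
Then n_D = 2.46, n_T = 4.24, so y_D = 0.581.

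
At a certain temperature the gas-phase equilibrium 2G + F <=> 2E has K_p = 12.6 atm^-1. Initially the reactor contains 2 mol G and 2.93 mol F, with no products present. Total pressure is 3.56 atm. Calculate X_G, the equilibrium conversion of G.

Basis: 2 mol G initially; let X = conversion of G. Extent ξ = X.
Mole table: n_G = 2 − 2X; n_F = 2.93 − X; n_E = 2X.
Total moles n_T = 4.93 − X.
Mole fractions y_i = n_i/n_T; K_p = p_E^2 / (p_G^2 p_F) with p_i = y_i·P.
Equating to 12.6 atm^-1 and solving on 0 < X < 1: X = 0.827.

X = 0.827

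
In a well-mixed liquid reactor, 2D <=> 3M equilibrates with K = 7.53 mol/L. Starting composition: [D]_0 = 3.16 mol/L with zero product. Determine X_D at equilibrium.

Let X = conversion of D; extent ξ = 3.16X/2 mol/L.
Concentrations: [D] = 3.16 − 3.16X; [M] = 4.74X.
K = [M]^3 / ([D]^2).
Solving K = 7.53 for X ∈ (0,1): X = 0.535.

X = 0.535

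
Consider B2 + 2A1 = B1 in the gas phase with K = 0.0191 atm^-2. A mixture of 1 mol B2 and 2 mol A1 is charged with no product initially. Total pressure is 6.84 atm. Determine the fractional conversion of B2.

Let X = conversion of B2 (basis 1 mol B2); extent of reaction ξ = X.
Mole table: n_B2 = 1 − X; n_A1 = 2 − 2X; n_B1 = X.
Total moles n_T = 3 − 2X.
With p_i = (n_i/n_T)P, K = p_B1 / (p_B2 p_A1^2).
Setting this equal to 0.0191 atm^-2 and taking the physical root (0 < X < 1) gives X = 0.244.

X = 0.244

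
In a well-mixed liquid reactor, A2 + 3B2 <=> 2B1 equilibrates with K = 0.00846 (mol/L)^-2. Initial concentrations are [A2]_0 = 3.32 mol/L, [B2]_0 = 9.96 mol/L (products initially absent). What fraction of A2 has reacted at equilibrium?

X = 0.343

Let X = conversion of A2; extent ξ = 3.32·X mol/L.
Concentrations: [A2] = 3.32 − 3.32X; [B2] = 9.96 − 9.96X; [B1] = 6.64X.
K = [B1]^2 / ([A2] [B2]^3).
This equals 0.00846 at X = 0.343 (the root in 0 < X < 1).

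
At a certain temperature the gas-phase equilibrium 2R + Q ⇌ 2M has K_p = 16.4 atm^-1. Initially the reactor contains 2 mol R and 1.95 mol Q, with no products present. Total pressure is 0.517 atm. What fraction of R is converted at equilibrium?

X = 0.647

Take 2 mol R as basis and let X be its fractional conversion, so ξ = X.
At extent ξ: n_R = 2 − 2X; n_Q = 1.95 − X; n_M = 2X.
Total moles n_T = 3.95 − X.
Mole fractions y_i = n_i/n_T; K_p = p_M^2 / (p_R^2 p_Q) with p_i = y_i·P.
Equating to 16.4 atm^-1 and solving on 0 < X < 1: X = 0.647.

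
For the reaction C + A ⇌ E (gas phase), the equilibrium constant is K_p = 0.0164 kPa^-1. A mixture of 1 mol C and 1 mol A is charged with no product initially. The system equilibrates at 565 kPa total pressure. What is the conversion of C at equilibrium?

Take 1 mol C as basis and let X be its fractional conversion, so ξ = X.
At extent ξ: n_C = 1 − X; n_A = 1 − X; n_E = X.
Total moles n_T = 2 − X.
Mole fractions y_i = n_i/n_T; K_p = p_E / (p_C p_A) with p_i = y_i·P.
Equating to 0.0164 kPa^-1 and solving on 0 < X < 1: X = 0.688.

X = 0.688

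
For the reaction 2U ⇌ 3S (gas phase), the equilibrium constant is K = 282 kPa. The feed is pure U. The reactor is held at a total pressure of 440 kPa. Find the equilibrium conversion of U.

X = 0.424

Take 1 mol U as basis and let X be its fractional conversion, so ξ = 0.5X.
Mole table: n_U = 1 − X; n_S = 1.5X.
Summing: n_T = 1 + 0.5X.
Mole fractions y_i = n_i/n_T; K = p_S^3 / (p_U^2) with p_i = y_i·P.
Equating to 282 kPa and solving on 0 < X < 1: X = 0.424.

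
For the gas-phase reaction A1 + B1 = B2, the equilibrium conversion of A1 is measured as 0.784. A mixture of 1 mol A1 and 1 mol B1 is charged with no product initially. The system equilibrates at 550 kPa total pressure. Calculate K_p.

Basis: 1 mol A1 initially; let X = conversion of A1. Extent ξ = X.
At extent ξ: n_A1 = 1 − X; n_B1 = 1 − X; n_B2 = X.
Summing: n_T = 2 − X.
At X = 0.784: n_A1 = 0.216, n_B1 = 0.216, n_B2 = 0.784, n_T = 1.22.
p_i = (n_i/n_T)·P. K_p = p_B2 / (p_A1 p_B1) = 0.0372 kPa^-1.

K_p = 0.0372 kPa^-1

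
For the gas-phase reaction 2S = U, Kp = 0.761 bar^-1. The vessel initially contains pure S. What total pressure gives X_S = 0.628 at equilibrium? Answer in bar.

Basis: 1 mol S initially; let X = conversion of S. Extent ξ = 0.5X.
Mole table: n_S = 1 − X; n_U = 0.5X.
Total moles n_T = 1 − 0.5X.
Kp = p_U / (p_S^2) with p_i = (n_i/n_T)·P.
At X = 0.628: the mole-fraction product g(X) = Π y_i^ν_i = 1.557. Since Kp = g(X)·P^{-1}, P = (g/Kp)^(1/1) = (1.557/0.761)^(1/1) = 2.05 bar.

P = 2.05 bar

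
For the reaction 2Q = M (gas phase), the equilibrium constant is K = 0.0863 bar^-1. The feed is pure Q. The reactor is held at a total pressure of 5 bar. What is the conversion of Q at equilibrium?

Basis: 1 mol Q initially; let X = conversion of Q. Extent ξ = 0.5X.
Species balance: n_Q = 1 − X; n_M = 0.5X.
Summing: n_T = 1 − 0.5X.
y_i = n_i/n_T, p_i = y_i·P. K = p_M / (p_Q^2).
Setting this equal to 0.0863 bar^-1 and taking the physical root (0 < X < 1) gives X = 0.394.

X = 0.394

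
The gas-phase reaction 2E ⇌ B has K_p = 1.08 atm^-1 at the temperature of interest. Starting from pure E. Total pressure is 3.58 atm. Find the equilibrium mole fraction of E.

Take 1 mol E as basis and let X be its fractional conversion, so ξ = 0.5X.
At extent ξ: n_E = 1 − X; n_B = 0.5X.
Summing: n_T = 1 − 0.5X.
With p_i = (n_i/n_T)P, K_p = p_B / (p_E^2).
Equating to 1.08 atm^-1 and solving on 0 < X < 1: X = 0.754.
Then n_E = 0.246, n_T = 0.623, so y_E = 0.395.

y_E = 0.395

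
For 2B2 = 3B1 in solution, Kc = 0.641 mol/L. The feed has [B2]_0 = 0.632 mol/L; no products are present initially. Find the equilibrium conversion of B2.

Let X = conversion of B2; extent ξ = 0.632X/2 mol/L.
Concentrations: [B2] = 0.632 − 0.632X; [B1] = 0.948X.
Kc = [B1]^3 / ([B2]^2).
This equals 0.641 at X = 0.450 (the root in 0 < X < 1).

X = 0.450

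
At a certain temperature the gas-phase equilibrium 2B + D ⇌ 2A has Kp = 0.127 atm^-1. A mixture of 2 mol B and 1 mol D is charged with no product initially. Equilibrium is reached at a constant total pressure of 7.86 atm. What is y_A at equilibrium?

y_A = 0.250

Basis: 2 mol B initially; let X = conversion of B. Extent ξ = X.
At extent ξ: n_B = 2 − 2X; n_D = 1 − X; n_A = 2X.
n_T = Σnᵢ = 3 − X.
y_i = n_i/n_T, p_i = y_i·P. Kp = p_A^2 / (p_B^2 p_D).
Substituting and setting equal to 0.127 atm^-1 gives a polynomial in X; the root in (0,1) is X = 0.333.
Then n_A = 0.666, n_T = 2.67, so y_A = 0.250.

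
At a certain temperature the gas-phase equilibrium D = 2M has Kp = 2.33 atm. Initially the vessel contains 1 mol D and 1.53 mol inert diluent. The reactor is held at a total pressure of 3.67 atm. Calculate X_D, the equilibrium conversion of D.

X = 0.493

Take 1 mol D as basis and let X be its fractional conversion, so ξ = X.
Species balance: n_D = 1 − X; n_M = 2X; n_I = 1.53 (inert).
n_T = Σnᵢ = 2.53 + X.
Mole fractions y_i = n_i/n_T; Kp = p_M^2 / (p_D) with p_i = y_i·P.
Substituting and setting equal to 2.33 atm gives a polynomial in X; the root in (0,1) is X = 0.493.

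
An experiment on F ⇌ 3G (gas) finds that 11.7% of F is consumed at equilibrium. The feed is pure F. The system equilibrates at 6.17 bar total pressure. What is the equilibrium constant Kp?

Kp = 1.22 bar^2

Basis: 1 mol F initially; let X = conversion of F. Extent ξ = X.
Mole table: n_F = 1 − X; n_G = 3X.
Total moles n_T = 1 + 2X.
At X = 0.117: n_F = 0.883, n_G = 0.351, n_T = 1.23.
p_i = (n_i/n_T)·P. Kp = p_G^3 / (p_F) = 1.22 bar^2.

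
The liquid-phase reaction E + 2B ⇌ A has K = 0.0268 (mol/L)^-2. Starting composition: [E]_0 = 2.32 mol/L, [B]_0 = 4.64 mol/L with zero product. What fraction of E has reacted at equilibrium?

Let X = conversion of E; extent ξ = 2.32·X mol/L.
Concentrations: [E] = 2.32 − 2.32X; [B] = 4.64 − 4.64X; [A] = 2.32X.
K = [A] / ([E] [B]^2).
Solving K = 0.0268 for X ∈ (0,1): X = 0.247.

X = 0.247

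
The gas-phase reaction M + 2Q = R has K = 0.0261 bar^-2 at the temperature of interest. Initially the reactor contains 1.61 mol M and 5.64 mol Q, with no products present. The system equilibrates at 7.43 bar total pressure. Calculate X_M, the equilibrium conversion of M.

X = 0.431

Let X = conversion of M (basis 1.61 mol M); extent of reaction ξ = 1.61X.
At extent ξ: n_M = 1.61 − 1.61X; n_Q = 5.64 − 3.22X; n_R = 1.61X.
n_T = Σnᵢ = 7.25 − 3.22X.
y_i = n_i/n_T, p_i = y_i·P. K = p_R / (p_M p_Q^2).
Equating to 0.0261 bar^-2 and solving on 0 < X < 1: X = 0.431.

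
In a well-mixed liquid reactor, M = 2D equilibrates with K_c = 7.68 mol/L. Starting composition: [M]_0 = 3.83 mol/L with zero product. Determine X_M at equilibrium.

Let X = conversion of M; extent ξ = 3.83·X mol/L.
Concentrations: [M] = 3.83 − 3.83X; [D] = 7.66X.
K_c = [D]^2 / ([M]).
This equals 7.68 at X = 0.500 (the root in 0 < X < 1).

X = 0.500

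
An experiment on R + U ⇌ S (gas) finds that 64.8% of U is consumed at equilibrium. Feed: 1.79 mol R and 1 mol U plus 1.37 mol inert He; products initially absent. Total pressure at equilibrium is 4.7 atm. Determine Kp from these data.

Basis: 1 mol U initially; let X = conversion of U. Extent ξ = X.
Mole table: n_R = 1.79 − X; n_U = 1 − X; n_S = X; n_I = 1.37 (inert).
n_T = Σnᵢ = 4.16 − X.
At X = 0.648: n_R = 1.14, n_U = 0.352, n_S = 0.648, n_T = 3.51.
p_i = (n_i/n_T)·P. Kp = p_S / (p_R p_U) = 1.2 atm^-1.

Kp = 1.2 atm^-1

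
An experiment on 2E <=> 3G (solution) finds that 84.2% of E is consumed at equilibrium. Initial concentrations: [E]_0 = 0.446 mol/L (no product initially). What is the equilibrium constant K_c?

Let X = conversion of E.
Concentrations: [E] = 0.446 − 0.446X; [G] = 0.669X.
At X = 0.842: [E] = 0.0705, [G] = 0.563.
K_c = [G]^3 / ([E]^2) = 36 mol/L.

K_c = 36 mol/L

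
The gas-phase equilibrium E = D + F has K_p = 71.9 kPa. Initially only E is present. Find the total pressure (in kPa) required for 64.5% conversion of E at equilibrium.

P = 101 kPa

Basis: 1 mol E initially; let X = conversion of E. Extent ξ = X.
Moles: n_E = 1 − X; n_D = X; n_F = X.
Total moles n_T = 1 + X.
K_p = p_D p_F / (p_E) with p_i = (n_i/n_T)·P.
At X = 0.645: the mole-fraction product g(X) = Π y_i^ν_i = 0.7124. Since K_p = g(X)·P^{1}, P = (K_p/g)^(1/1) = (71.9/0.7124)^(1/1) = 101 kPa.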